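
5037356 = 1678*3002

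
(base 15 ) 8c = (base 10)132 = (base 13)A2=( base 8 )204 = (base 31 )48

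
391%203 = 188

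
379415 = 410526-31111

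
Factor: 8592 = 2^4*3^1*179^1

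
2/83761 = 2/83761 = 0.00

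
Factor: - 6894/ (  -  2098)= 3^2*383^1*1049^( - 1 )  =  3447/1049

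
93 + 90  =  183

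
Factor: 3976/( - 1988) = -2  =  - 2^1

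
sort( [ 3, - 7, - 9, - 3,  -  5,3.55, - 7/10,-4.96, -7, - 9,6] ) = [ - 9, - 9, - 7, - 7,  -  5,-4.96,  -  3, - 7/10,3, 3.55,6]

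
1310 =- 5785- -7095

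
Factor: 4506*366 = 2^2*3^2 * 61^1*751^1 = 1649196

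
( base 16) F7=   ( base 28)8N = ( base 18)DD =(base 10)247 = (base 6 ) 1051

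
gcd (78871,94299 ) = 1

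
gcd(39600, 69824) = 16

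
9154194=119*76926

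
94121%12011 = 10044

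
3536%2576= 960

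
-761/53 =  - 761/53 =-  14.36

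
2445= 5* 489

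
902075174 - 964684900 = - 62609726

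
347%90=77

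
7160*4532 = 32449120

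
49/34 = 49/34  =  1.44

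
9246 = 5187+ 4059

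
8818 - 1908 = 6910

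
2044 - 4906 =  - 2862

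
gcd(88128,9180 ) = 1836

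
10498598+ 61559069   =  72057667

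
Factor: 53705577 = 3^1*17901859^1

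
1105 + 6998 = 8103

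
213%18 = 15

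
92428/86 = 1074 + 32/43 =1074.74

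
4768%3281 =1487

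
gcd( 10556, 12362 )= 14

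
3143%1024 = 71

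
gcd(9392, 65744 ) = 9392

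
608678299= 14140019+594538280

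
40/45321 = 40/45321 = 0.00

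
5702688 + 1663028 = 7365716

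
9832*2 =19664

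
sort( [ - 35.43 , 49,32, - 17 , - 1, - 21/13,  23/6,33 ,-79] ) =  [- 79,- 35.43, - 17, - 21/13, - 1,  23/6, 32,33,49 ] 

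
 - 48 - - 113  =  65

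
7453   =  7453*1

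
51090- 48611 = 2479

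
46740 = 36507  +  10233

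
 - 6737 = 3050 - 9787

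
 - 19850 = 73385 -93235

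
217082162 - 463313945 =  -246231783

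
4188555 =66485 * 63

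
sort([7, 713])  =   [7 , 713]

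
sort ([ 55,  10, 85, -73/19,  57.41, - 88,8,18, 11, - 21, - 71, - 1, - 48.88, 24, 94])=[ -88,-71,-48.88, - 21,- 73/19, - 1,8, 10, 11, 18, 24,55,57.41, 85,94]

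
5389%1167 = 721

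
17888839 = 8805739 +9083100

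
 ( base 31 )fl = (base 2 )111100110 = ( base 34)EA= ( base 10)486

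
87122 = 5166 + 81956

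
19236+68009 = 87245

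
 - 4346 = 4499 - 8845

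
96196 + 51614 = 147810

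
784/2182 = 392/1091 = 0.36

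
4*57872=231488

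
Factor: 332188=2^2*83047^1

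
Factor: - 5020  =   - 2^2*5^1 * 251^1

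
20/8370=2/837  =  0.00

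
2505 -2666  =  -161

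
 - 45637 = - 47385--1748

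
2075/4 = 2075/4 = 518.75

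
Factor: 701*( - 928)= - 650528 = - 2^5*29^1*701^1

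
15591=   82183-66592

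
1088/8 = 136  =  136.00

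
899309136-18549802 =880759334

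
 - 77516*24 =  - 1860384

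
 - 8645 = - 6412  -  2233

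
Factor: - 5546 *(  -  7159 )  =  39703814 = 2^1*47^1*59^1*7159^1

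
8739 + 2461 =11200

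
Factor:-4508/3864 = -7/6 = - 2^ ( - 1)*3^ ( - 1)*7^1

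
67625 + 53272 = 120897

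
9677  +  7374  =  17051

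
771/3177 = 257/1059 = 0.24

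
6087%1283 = 955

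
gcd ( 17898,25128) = 6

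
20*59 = 1180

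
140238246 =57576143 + 82662103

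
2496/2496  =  1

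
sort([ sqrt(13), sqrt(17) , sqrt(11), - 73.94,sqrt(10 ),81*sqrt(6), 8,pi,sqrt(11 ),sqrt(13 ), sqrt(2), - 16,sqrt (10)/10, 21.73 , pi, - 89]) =[ -89,- 73.94, - 16, sqrt(10 ) /10,sqrt(2 ),pi,pi,sqrt(10 ),sqrt( 11 ), sqrt(11),sqrt(13 ) , sqrt(13),sqrt(17 ),8 , 21.73, 81*sqrt(6) ]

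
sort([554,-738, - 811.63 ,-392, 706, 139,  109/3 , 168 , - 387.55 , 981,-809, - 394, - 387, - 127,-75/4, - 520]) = [ - 811.63, - 809,-738, - 520,-394,-392, - 387.55 , - 387, - 127,-75/4,109/3, 139,  168,  554,  706, 981 ]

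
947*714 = 676158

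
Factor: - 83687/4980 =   -  2^( - 2)*3^ ( - 1)*5^ ( - 1) * 53^1*83^( - 1) * 1579^1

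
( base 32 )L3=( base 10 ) 675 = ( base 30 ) mf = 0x2a3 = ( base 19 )1GA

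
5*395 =1975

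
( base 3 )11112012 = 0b110011100011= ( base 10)3299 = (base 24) 5hb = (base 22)6HL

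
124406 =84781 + 39625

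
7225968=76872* 94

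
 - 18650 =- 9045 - 9605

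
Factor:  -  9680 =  -2^4*5^1*11^2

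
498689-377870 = 120819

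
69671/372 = 69671/372 = 187.29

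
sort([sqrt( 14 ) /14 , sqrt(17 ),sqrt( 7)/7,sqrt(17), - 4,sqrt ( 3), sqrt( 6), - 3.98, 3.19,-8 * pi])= [ - 8 * pi,  -  4, - 3.98, sqrt( 14 ) /14, sqrt(7)/7 , sqrt(3 ), sqrt( 6 ), 3.19,sqrt( 17),sqrt( 17 ) ]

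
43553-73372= -29819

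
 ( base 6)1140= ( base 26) ag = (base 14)15A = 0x114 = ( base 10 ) 276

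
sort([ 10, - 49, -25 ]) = [ - 49,- 25,10 ]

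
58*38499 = 2232942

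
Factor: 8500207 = 97^1 * 87631^1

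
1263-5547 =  - 4284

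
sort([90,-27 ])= [ - 27, 90 ]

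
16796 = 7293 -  - 9503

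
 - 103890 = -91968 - 11922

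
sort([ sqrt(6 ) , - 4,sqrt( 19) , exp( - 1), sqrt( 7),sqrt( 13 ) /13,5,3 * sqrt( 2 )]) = [ - 4,sqrt(13)/13, exp( - 1),sqrt( 6),  sqrt( 7),3 * sqrt( 2),sqrt( 19 ),5 ]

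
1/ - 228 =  - 1 +227/228 = - 0.00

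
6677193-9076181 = -2398988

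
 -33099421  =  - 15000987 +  - 18098434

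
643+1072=1715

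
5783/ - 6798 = -1 + 1015/6798 = - 0.85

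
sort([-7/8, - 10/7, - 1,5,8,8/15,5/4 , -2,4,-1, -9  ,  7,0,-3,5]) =[-9, - 3, - 2 , - 10/7, - 1, - 1,-7/8,0,8/15,5/4,4, 5,5,7,8 ] 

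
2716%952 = 812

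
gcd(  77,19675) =1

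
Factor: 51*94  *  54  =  258876=2^2*3^4*17^1*47^1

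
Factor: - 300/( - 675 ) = 4/9 = 2^2*3^(-2) 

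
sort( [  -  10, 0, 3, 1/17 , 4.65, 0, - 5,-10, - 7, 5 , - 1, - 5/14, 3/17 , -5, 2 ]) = [ - 10  , -10,- 7 ,- 5, - 5,-1,-5/14, 0,0,1/17,3/17, 2, 3, 4.65 , 5]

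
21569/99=21569/99 = 217.87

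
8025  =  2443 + 5582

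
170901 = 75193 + 95708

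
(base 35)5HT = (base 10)6749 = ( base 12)3aa5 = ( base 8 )15135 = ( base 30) 7ET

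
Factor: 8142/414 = 3^( - 1)*59^1= 59/3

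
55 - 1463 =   -  1408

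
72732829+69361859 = 142094688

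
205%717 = 205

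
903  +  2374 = 3277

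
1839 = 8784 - 6945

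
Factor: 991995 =3^1*5^1*41^1*1613^1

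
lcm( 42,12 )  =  84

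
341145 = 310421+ 30724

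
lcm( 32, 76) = 608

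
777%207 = 156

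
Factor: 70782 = 2^1*3^1*47^1*251^1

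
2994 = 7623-4629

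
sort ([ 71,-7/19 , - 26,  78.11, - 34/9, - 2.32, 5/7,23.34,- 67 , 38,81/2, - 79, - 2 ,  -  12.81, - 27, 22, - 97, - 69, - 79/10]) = [ - 97,-79,  -  69, - 67, - 27, - 26, - 12.81 , - 79/10, - 34/9, - 2.32, - 2, - 7/19, 5/7, 22  ,  23.34, 38, 81/2, 71, 78.11 ]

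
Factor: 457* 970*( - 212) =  - 93977480 = - 2^3*5^1*53^1*97^1*457^1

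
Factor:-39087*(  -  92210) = 3604212270 = 2^1 * 3^2 * 5^1 * 43^1*101^1 * 9221^1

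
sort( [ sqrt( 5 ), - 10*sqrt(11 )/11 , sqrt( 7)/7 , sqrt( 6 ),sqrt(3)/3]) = [ - 10*sqrt( 11)/11,  sqrt(7 ) /7,sqrt( 3)/3,sqrt( 5 ),  sqrt( 6 ) ] 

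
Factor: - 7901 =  - 7901^1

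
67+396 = 463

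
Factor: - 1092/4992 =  - 7/32 = - 2^ (  -  5 )*7^1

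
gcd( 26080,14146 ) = 2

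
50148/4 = 12537 = 12537.00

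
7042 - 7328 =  - 286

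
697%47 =39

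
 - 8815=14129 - 22944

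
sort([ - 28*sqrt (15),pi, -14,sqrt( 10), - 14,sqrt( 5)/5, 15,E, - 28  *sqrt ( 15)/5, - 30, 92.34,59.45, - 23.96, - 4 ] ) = [ - 28 * sqrt(15 ), - 30,-23.96,-28* sqrt(15)/5, - 14,  -  14 , - 4, sqrt(5)/5,E,pi,sqrt(10), 15,59.45, 92.34] 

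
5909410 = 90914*65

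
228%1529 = 228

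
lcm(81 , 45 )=405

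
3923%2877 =1046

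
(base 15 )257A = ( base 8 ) 17466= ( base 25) CJF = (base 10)7990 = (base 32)7PM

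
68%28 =12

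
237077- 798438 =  - 561361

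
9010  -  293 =8717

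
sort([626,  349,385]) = [349 , 385,626]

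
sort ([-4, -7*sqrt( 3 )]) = [ - 7*sqrt( 3),-4 ]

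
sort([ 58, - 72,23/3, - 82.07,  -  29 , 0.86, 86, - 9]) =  [ - 82.07, - 72,-29, - 9, 0.86,23/3,58, 86]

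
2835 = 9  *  315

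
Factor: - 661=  - 661^1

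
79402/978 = 39701/489= 81.19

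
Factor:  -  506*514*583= - 151628972=- 2^2 * 11^2*23^1*53^1*257^1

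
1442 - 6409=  - 4967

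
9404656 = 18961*496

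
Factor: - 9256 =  - 2^3*13^1* 89^1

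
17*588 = 9996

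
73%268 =73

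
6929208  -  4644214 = 2284994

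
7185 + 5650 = 12835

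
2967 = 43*69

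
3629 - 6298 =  - 2669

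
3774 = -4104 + 7878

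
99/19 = 5 + 4/19= 5.21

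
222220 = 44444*5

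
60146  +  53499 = 113645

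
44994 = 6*7499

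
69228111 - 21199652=48028459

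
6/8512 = 3/4256 = 0.00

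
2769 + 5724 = 8493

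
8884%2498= 1390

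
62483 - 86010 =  -23527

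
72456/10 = 36228/5 = 7245.60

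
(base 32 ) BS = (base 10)380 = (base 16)17C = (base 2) 101111100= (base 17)156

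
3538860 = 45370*78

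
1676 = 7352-5676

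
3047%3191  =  3047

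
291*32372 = 9420252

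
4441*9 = 39969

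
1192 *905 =1078760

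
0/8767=0 = 0.00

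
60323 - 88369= - 28046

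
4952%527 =209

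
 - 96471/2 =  - 96471/2 = - 48235.50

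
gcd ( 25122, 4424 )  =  158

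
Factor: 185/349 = 5^1*37^1*349^( - 1) 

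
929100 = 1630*570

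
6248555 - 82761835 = - 76513280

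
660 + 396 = 1056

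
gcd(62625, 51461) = 1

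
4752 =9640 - 4888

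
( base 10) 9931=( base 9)14554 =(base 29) BND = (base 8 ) 23313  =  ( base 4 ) 2123023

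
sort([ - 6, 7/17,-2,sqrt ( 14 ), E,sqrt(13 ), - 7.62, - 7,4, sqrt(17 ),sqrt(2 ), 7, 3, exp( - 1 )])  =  [-7.62,  -  7,-6,- 2, exp( - 1 ),7/17,sqrt(2 ), E,3, sqrt ( 13 ), sqrt(14 ), 4, sqrt(17 ), 7] 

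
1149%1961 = 1149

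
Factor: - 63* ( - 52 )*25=2^2*3^2*5^2*7^1*13^1=81900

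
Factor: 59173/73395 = 3^( - 2 ) * 5^(- 1 )*7^ ( - 1)*47^1* 233^( - 1)*1259^1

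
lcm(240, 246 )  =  9840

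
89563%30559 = 28445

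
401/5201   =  401/5201 = 0.08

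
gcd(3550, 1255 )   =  5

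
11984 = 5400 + 6584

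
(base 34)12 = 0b100100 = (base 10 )36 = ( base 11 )33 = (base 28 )18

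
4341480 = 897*4840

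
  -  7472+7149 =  - 323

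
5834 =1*5834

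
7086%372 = 18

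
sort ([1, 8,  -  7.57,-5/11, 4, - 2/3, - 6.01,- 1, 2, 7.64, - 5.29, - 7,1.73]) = [-7.57,- 7, -6.01, - 5.29,-1, - 2/3,-5/11,1, 1.73, 2,  4 , 7.64,8]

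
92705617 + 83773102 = 176478719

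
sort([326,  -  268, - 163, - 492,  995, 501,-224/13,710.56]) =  [-492  , - 268,  -  163, - 224/13, 326, 501, 710.56,995]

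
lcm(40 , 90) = 360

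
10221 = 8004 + 2217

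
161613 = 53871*3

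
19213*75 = 1440975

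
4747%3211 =1536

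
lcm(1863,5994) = 137862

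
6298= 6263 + 35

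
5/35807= 5/35807 = 0.00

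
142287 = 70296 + 71991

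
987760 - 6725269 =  - 5737509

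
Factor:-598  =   - 2^1*13^1*23^1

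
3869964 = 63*61428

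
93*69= 6417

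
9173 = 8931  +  242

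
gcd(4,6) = 2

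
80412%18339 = 7056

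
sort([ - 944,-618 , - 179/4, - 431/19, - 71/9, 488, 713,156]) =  [ - 944,  -  618,-179/4, - 431/19,-71/9,156,488,  713]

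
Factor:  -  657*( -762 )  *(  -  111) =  - 55570374 = - 2^1*3^4*37^1 * 73^1*127^1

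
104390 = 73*1430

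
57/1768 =57/1768 = 0.03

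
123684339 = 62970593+60713746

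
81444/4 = 20361 = 20361.00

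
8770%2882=124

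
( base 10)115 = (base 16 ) 73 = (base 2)1110011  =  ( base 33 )3G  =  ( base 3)11021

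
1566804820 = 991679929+575124891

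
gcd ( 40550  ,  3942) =2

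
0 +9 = 9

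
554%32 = 10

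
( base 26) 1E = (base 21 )1j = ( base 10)40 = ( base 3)1111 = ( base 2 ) 101000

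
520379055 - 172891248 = 347487807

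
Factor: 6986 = 2^1*7^1*499^1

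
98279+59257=157536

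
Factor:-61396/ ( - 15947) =2^2*37^( - 1 )*431^(-1) * 15349^1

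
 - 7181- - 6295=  -886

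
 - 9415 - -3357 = - 6058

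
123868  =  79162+44706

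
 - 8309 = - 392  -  7917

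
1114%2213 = 1114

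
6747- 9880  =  -3133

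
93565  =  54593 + 38972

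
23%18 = 5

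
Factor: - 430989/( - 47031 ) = 13^1*43^1*61^( - 1)   =  559/61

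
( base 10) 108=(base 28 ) 3O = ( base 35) 33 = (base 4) 1230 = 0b1101100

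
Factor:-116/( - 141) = 2^2*3^(  -  1)*29^1*47^(  -  1) 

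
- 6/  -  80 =3/40 = 0.07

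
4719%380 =159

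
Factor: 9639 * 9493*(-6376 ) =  - 583423300152 = - 2^3 * 3^4*7^1*11^1*17^1 * 797^1*863^1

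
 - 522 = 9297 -9819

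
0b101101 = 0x2d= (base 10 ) 45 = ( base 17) 2B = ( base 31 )1e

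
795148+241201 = 1036349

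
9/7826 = 9/7826=0.00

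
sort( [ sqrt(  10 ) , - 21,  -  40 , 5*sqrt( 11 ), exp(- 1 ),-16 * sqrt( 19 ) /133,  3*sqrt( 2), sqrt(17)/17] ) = [ - 40,  -  21,-16*sqrt( 19 ) /133 , sqrt ( 17) /17, exp( - 1 ), sqrt( 10 ), 3 * sqrt (2 ), 5 * sqrt(11)]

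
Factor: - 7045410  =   - 2^1*3^1*5^1 * 234847^1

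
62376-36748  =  25628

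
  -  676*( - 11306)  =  7642856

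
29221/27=29221/27 =1082.26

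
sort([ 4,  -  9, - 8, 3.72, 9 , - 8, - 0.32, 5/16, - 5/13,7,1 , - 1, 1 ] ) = [-9 , - 8, - 8, - 1, - 5/13, - 0.32, 5/16,1,1 , 3.72,4,7,9]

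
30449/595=30449/595=51.17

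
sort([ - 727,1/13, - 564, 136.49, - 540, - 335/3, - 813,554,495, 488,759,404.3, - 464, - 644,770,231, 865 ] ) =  [-813,- 727, - 644, - 564,-540, - 464, - 335/3,1/13,136.49,231 , 404.3,488,495,554,759, 770,865 ] 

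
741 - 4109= - 3368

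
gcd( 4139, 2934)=1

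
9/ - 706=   -  9/706 = - 0.01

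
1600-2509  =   - 909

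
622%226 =170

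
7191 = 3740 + 3451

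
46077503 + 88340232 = 134417735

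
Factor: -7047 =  - 3^5*29^1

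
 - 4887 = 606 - 5493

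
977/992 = 977/992 = 0.98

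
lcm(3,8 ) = 24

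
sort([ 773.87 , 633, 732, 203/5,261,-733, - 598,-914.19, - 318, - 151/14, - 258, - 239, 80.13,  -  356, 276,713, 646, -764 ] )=[-914.19 , - 764, - 733, - 598, - 356, - 318,- 258, - 239, - 151/14, 203/5, 80.13,261,276,633, 646 , 713, 732,  773.87]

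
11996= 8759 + 3237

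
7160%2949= 1262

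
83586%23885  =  11931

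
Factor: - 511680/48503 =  - 2^6* 3^1*5^1*7^( - 1) * 13^( - 1 ) = -960/91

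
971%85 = 36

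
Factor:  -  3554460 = - 2^2*3^2*5^1*7^2 * 13^1*31^1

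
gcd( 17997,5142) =2571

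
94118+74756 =168874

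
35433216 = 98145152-62711936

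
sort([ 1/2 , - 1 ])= [  -  1,1/2]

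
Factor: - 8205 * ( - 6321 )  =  51863805 = 3^2 * 5^1*7^2*43^1*547^1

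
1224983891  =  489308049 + 735675842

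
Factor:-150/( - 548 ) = 2^(-1 )*3^1*5^2 *137^( - 1 )= 75/274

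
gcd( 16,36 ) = 4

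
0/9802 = 0 = 0.00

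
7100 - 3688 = 3412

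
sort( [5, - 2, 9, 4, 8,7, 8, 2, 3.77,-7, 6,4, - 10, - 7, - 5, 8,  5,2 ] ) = [ - 10,-7 , - 7, - 5, - 2, 2, 2,3.77, 4, 4,5 , 5, 6 , 7 , 8, 8, 8, 9 ]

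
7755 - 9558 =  - 1803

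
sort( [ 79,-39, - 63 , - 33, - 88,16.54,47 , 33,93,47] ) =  [ - 88, - 63, - 39, - 33, 16.54, 33, 47 , 47, 79,93 ] 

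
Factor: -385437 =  - 3^1*13^1*9883^1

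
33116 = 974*34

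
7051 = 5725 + 1326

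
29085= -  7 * (-4155 ) 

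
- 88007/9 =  - 88007/9 = - 9778.56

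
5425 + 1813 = 7238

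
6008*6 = 36048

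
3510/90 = 39 = 39.00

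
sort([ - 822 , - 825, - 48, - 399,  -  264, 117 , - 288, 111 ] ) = [ - 825, - 822, - 399,-288, - 264, - 48,111  ,  117]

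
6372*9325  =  59418900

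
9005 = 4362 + 4643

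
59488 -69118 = -9630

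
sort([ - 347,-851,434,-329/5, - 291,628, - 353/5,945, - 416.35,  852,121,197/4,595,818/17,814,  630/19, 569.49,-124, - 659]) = [ - 851, - 659, - 416.35, - 347, - 291,- 124,- 353/5, - 329/5,630/19, 818/17, 197/4,121, 434,569.49, 595, 628,814,  852,945]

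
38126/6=19063/3 = 6354.33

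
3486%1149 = 39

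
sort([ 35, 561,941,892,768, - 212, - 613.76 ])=[  -  613.76, -212,35,561,768,  892,941]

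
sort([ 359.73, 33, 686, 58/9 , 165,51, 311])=[ 58/9, 33, 51, 165,311, 359.73,686 ] 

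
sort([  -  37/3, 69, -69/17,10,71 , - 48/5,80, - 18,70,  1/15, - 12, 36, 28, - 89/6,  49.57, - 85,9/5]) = [ -85, - 18,  -  89/6,-37/3, - 12,-48/5, - 69/17,1/15,9/5, 10, 28,36, 49.57, 69,70, 71, 80 ]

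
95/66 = 1 + 29/66 = 1.44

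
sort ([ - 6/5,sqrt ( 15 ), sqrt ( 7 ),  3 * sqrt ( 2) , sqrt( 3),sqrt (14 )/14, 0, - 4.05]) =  [ - 4.05, - 6/5,  0, sqrt (14 )/14, sqrt ( 3 ),sqrt( 7),  sqrt (15), 3*sqrt( 2 )]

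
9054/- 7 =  - 9054/7  =  -1293.43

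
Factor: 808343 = 808343^1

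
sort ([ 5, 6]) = [ 5, 6] 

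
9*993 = 8937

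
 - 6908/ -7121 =6908/7121 =0.97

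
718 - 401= 317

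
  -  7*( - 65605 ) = 459235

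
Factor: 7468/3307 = 2^2*1867^1*3307^(-1) 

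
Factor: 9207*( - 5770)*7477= - 397211064030 =- 2^1*3^3*5^1*11^1*31^1*577^1 * 7477^1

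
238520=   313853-75333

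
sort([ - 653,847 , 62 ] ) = [ - 653,62,  847] 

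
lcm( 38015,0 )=0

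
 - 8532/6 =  - 1422 = - 1422.00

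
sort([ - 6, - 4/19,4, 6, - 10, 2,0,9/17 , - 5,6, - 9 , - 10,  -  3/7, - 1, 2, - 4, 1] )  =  [ - 10,-10, - 9,-6, - 5 , - 4, - 1, - 3/7, - 4/19,0,9/17,1 , 2,2, 4, 6 , 6] 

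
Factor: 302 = 2^1*151^1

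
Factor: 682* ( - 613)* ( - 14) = 2^2  *7^1*11^1 * 31^1*613^1 = 5852924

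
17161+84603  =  101764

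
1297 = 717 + 580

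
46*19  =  874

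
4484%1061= 240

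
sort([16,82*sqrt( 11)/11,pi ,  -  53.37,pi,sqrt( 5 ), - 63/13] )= [ - 53.37, - 63/13, sqrt(5),pi, pi,16,82*sqrt( 11 ) /11] 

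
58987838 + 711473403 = 770461241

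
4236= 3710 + 526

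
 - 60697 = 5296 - 65993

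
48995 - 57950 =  - 8955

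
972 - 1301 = -329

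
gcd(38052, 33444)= 36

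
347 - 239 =108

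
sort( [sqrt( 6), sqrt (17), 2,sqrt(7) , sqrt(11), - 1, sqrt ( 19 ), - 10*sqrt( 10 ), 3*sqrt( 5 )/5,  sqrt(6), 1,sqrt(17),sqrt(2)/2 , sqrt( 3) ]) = [ - 10*sqrt( 10), - 1, sqrt(2)/2,1, 3*sqrt (5 )/5,sqrt(3), 2, sqrt ( 6),  sqrt( 6), sqrt(7),  sqrt( 11) , sqrt( 17 ),sqrt(17 ), sqrt(19)]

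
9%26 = 9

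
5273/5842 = 5273/5842 = 0.90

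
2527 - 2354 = 173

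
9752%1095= 992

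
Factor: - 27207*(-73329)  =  3^3 * 3023^1*24443^1 =1995062103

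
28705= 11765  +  16940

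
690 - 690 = 0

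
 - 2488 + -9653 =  -12141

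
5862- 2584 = 3278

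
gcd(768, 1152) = 384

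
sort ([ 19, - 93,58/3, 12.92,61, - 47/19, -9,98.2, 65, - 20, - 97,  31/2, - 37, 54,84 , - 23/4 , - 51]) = [ - 97, - 93, -51,-37, - 20,-9, - 23/4, - 47/19 , 12.92 , 31/2,19,  58/3, 54,61,65,84,98.2]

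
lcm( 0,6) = 0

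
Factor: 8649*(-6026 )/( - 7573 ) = 52118874/7573 = 2^1 * 3^2 * 23^1*31^2*131^1  *7573^( - 1 ) 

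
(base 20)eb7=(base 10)5827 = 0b1011011000011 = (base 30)6E7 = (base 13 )2863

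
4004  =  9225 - 5221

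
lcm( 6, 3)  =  6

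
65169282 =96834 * 673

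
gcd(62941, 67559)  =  1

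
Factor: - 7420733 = -7420733^1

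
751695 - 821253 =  - 69558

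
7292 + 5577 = 12869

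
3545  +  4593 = 8138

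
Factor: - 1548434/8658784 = - 774217/4329392 = - 2^(-4 )*270587^ ( - 1)*774217^1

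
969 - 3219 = -2250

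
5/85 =1/17=   0.06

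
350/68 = 5 + 5/34 = 5.15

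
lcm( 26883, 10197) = 295713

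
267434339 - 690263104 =-422828765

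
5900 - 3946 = 1954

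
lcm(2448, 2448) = 2448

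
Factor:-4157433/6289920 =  - 2^( - 9)*5^( - 1 )*13^(- 1)*21997^1  =  -21997/33280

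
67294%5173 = 45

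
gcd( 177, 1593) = 177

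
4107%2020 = 67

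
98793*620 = 61251660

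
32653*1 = 32653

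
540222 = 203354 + 336868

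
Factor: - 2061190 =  - 2^1*5^1*31^1*61^1*109^1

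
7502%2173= 983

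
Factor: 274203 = 3^2*30467^1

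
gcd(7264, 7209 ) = 1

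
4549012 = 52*87481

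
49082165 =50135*979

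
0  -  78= -78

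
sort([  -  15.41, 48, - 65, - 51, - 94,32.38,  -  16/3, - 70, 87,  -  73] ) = [ - 94, - 73 ,-70, - 65,-51,  -  15.41, - 16/3,32.38, 48,87]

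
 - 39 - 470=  - 509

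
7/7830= 7/7830 = 0.00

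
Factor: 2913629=67^1*43487^1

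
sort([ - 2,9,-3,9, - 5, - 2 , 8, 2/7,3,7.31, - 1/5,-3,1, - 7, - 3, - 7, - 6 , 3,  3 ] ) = [ - 7 ,-7, - 6, - 5, - 3,-3, - 3 ,-2,  -  2,-1/5, 2/7 , 1,3,3, 3, 7.31, 8,9, 9]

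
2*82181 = 164362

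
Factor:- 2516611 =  - 31^1  *  81181^1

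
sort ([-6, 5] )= [ - 6,5] 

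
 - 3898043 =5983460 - 9881503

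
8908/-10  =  -4454/5 = - 890.80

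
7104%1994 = 1122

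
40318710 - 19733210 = 20585500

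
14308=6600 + 7708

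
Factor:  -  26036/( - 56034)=46/99 = 2^1*3^( - 2 )*11^( - 1)*23^1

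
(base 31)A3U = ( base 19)17i5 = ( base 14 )3793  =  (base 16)2605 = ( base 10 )9733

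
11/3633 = 11/3633 = 0.00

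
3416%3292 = 124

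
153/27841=153/27841 = 0.01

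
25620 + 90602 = 116222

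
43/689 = 43/689 =0.06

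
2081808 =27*77104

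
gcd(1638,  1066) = 26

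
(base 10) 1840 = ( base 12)1094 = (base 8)3460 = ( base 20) 4C0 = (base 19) 51g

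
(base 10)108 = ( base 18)60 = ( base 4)1230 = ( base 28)3o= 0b1101100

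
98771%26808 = 18347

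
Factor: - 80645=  - 5^1 * 127^2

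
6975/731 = 6975/731 = 9.54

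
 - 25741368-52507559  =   -78248927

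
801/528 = 1 + 91/176  =  1.52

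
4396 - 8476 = -4080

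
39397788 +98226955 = 137624743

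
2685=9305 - 6620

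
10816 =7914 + 2902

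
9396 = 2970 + 6426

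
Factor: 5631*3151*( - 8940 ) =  - 2^2*3^2*5^1*23^1*137^1*149^1*1877^1 = - 158624932140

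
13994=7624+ 6370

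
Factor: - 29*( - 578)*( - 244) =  - 4089928 = - 2^3 *17^2*29^1*61^1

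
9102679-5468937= 3633742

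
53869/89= 53869/89 = 605.27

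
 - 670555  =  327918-998473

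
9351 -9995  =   - 644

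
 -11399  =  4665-16064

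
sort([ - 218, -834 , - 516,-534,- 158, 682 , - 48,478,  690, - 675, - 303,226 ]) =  [ - 834 , - 675, - 534 , - 516,-303, - 218, - 158,-48,226,478,682,690]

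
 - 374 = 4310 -4684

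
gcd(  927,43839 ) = 9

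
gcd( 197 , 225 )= 1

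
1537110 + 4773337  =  6310447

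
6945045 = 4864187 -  - 2080858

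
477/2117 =477/2117 = 0.23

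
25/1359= 25/1359  =  0.02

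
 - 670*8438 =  - 5653460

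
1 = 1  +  0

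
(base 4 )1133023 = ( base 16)17CB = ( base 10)6091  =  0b1011111001011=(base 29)771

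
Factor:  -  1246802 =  - 2^1*623401^1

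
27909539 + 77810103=105719642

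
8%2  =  0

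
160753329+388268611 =549021940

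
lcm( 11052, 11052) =11052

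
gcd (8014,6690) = 2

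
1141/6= 1141/6 = 190.17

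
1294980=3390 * 382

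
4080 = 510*8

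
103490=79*1310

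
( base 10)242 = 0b11110010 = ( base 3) 22222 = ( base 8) 362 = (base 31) 7p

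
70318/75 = 70318/75 = 937.57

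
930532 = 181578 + 748954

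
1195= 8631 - 7436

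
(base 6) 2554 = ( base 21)19G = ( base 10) 646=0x286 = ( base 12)45A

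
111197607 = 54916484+56281123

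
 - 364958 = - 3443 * 106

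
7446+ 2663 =10109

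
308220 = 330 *934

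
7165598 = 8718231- 1552633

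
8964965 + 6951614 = 15916579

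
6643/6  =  1107 + 1/6 = 1107.17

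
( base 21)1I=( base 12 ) 33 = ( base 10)39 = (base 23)1G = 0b100111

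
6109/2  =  6109/2 = 3054.50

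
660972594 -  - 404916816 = 1065889410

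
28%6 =4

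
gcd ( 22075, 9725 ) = 25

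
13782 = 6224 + 7558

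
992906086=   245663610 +747242476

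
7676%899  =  484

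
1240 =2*620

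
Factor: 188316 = 2^2*3^2*5231^1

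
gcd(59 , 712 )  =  1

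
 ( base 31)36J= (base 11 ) 2358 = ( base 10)3088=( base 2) 110000010000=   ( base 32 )30G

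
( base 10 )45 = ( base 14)33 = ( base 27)1I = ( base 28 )1h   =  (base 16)2D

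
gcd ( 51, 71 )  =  1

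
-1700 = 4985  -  6685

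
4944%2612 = 2332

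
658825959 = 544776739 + 114049220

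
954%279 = 117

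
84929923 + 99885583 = 184815506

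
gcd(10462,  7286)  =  2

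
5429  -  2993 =2436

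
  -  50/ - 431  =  50/431=0.12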